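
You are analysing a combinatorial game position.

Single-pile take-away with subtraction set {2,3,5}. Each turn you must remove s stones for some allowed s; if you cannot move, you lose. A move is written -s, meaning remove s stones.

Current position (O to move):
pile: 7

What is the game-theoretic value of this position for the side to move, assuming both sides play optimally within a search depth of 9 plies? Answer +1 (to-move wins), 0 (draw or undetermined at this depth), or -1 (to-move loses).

[7] O move#1: -2:-1/5*, -3:-1/4, -5:-1/2
[5] X move#2: -2:-1/3, -3:-1/2, -5:+1/0*
[0] end (terminal -1, O#3); searched 7 to 9

value(7, O) = -1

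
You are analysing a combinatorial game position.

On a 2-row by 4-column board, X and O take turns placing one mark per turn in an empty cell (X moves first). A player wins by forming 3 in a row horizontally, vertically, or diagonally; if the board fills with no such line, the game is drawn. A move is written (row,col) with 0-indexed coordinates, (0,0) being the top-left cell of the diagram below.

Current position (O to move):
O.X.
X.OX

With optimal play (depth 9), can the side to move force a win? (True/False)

ply 1, O at O.X./X.OX | (0,1)=+0→OOX./X.OX*; (0,3)=+0→O.XO/X.OX; (1,1)=+0→O.X./XOOX
ply 2, X at OOX./X.OX | (0,3)=+0→OOXX/X.OX*; (1,1)=+0→OOX./XXOX
ply 3, O at OOXX/X.OX | (1,1)=+0→OOXX/XOOX*
ply 4: OOXX/XOOX is terminal +0 (X); from O.X./X.OX depth 9

O winning at [O.X./X.OX]: False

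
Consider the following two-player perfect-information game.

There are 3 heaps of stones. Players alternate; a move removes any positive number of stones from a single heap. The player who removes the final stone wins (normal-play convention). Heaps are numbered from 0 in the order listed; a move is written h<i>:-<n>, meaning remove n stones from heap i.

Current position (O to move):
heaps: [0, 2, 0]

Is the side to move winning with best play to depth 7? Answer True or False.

p1 O@[(0,2,0)]: h1:-1[(0,1,0)]-1 h1:-2[(0,0,0)]+1*
p2 X@[(0,0,0)] terminal -1; root [(0,2,0)] d7

O winning at [(0,2,0)]: True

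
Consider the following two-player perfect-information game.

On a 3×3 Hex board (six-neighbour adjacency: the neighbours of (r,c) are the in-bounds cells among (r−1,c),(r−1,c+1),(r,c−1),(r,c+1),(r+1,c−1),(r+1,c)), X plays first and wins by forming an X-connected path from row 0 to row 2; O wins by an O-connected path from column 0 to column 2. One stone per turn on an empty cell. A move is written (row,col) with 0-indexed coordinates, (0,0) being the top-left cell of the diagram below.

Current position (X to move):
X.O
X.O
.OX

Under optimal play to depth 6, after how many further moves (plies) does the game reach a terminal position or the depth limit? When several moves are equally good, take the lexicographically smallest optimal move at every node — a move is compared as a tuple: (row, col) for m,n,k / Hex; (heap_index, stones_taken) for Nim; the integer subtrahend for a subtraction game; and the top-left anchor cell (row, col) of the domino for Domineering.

p1 X@[X.O/X.O/.OX]: (0,1)[XXO/X.O/.OX]-1 (1,1)[X.O/XXO/.OX]-1 (2,0)[X.O/X.O/XOX]+1*
p2 O@[X.O/X.O/XOX] terminal -1; root [X.O/X.O/.OX] d6

PV length from [X.O/X.O/.OX]: 1 ply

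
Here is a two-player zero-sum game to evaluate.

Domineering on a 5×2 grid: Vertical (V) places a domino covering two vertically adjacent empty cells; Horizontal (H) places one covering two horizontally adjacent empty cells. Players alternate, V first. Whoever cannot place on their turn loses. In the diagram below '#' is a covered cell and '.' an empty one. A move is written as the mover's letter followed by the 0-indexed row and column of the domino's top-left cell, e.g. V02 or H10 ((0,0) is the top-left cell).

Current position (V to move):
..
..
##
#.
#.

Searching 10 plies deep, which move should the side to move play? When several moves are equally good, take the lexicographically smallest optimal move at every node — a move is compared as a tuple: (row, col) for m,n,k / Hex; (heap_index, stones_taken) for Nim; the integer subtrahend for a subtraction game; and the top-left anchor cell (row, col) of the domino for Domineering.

[../../##/#./#.] V move#1: V00:+1/#./#./##/#./#.*, V01:+1/.#/.#/##/#./#., V31:-1/../../##/##/##
[#./#./##/#./#.] end (terminal -1, H#2); searched ../../##/#./#. to 10

V's best at [../../##/#./#.]: V00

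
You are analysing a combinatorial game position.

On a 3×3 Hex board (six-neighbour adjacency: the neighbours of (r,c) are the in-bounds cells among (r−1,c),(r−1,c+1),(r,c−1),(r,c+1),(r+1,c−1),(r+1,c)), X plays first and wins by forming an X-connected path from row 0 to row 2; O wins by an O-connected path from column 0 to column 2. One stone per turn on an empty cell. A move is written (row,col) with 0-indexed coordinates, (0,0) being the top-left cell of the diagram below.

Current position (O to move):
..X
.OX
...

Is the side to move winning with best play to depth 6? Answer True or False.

ply 1, O at ..X/.OX/... | (0,0)=-1→O.X/.OX/...*; (0,1)=-1→.OX/.OX/...; (1,0)=-1→..X/OOX/...; (2,0)=-1→..X/.OX/O..; (2,1)=-1→..X/.OX/.O.; (2,2)=-1→..X/.OX/..O
ply 2, X at O.X/.OX/... | (0,1)=+1→OXX/.OX/...*; (1,0)=+1→O.X/XOX/...; (2,0)=+1→O.X/.OX/X..; (2,1)=+1→O.X/.OX/.X.; (2,2)=+1→O.X/.OX/..X
ply 3, O at OXX/.OX/... | (1,0)=-1→OXX/OOX/...*; (2,0)=-1→OXX/.OX/O..; (2,1)=-1→OXX/.OX/.O.; (2,2)=-1→OXX/.OX/..O
ply 4, X at OXX/OOX/... | (2,0)=+1→OXX/OOX/X..*; (2,1)=+1→OXX/OOX/.X.; (2,2)=+1→OXX/OOX/..X
ply 5, O at OXX/OOX/X.. | (2,1)=-1→OXX/OOX/XO.*; (2,2)=-1→OXX/OOX/X.O
ply 6, X at OXX/OOX/XO. | (2,2)=+1→OXX/OOX/XOX*
ply 7: OXX/OOX/XOX is terminal -1 (O); from ..X/.OX/... depth 6

O winning at [..X/.OX/...]: False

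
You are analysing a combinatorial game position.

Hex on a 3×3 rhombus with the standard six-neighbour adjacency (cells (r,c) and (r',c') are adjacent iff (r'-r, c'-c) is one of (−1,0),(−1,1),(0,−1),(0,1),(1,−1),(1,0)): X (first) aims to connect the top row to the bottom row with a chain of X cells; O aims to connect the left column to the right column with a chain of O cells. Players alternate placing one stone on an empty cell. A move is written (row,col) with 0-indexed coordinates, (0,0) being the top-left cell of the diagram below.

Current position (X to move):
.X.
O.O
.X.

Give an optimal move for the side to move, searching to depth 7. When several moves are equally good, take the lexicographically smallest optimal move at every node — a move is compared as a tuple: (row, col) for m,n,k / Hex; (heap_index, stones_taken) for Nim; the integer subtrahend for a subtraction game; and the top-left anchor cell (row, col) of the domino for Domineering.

[.X./O.O/.X.] X move#1: (0,0):-1/XX./O.O/.X., (0,2):-1/.XX/O.O/.X., (1,1):+1/.X./OXO/.X.*, (2,0):-1/.X./O.O/XX., (2,2):-1/.X./O.O/.XX
[.X./OXO/.X.] end (terminal -1, O#2); searched .X./O.O/.X. to 7

X's best at [.X./O.O/.X.]: (1,1)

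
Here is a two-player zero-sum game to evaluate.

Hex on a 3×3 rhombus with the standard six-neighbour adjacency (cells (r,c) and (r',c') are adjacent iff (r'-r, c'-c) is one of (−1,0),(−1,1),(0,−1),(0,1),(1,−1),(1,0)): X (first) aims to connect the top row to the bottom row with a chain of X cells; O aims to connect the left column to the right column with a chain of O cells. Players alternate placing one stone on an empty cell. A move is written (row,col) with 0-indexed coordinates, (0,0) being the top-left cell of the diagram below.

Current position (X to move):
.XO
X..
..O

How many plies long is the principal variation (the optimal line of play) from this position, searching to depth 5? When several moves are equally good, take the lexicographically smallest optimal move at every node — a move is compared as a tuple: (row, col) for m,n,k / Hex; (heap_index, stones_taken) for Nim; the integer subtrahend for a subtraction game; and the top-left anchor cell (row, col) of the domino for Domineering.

p1 X@[.XO/X../..O]: (0,0)[XXO/X../..O]-1 (1,1)[.XO/XX./..O]+1* (1,2)[.XO/X.X/..O]-1 (2,0)[.XO/X../X.O]+1 (2,1)[.XO/X../.XO]+1
p2 O@[.XO/XX./..O]: (0,0)[OXO/XX./..O]-1* (1,2)[.XO/XXO/..O]-1 (2,0)[.XO/XX./O.O]-1 (2,1)[.XO/XX./.OO]-1
p3 X@[OXO/XX./..O]: (1,2)[OXO/XXX/..O]+1* (2,0)[OXO/XX./X.O]+1 (2,1)[OXO/XX./.XO]+1
p4 O@[OXO/XXX/..O]: (2,0)[OXO/XXX/O.O]-1* (2,1)[OXO/XXX/.OO]-1
p5 X@[OXO/XXX/O.O]: (2,1)[OXO/XXX/OXO]+1*
p6 O@[OXO/XXX/OXO] terminal -1; root [.XO/X../..O] d5

PV length from [.XO/X../..O]: 5 plies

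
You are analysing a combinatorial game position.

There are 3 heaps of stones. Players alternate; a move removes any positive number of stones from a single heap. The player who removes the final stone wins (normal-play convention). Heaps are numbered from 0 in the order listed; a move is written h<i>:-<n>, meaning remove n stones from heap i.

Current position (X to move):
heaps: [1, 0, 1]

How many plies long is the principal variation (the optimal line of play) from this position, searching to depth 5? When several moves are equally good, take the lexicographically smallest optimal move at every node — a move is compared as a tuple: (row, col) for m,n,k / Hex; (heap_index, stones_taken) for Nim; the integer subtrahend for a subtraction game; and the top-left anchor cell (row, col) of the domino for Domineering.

[(1,0,1)] X move#1: h0:-1:-1/(0,0,1)*, h2:-1:-1/(1,0,0)
[(0,0,1)] O move#2: h2:-1:+1/(0,0,0)*
[(0,0,0)] end (terminal -1, X#3); searched (1,0,1) to 5

PV length from [(1,0,1)]: 2 plies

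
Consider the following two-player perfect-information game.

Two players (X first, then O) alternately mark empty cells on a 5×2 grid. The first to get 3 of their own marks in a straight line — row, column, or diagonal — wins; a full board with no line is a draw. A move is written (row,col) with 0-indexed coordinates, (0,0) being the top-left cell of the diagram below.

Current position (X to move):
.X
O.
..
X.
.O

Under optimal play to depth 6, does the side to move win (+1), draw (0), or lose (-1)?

[.X/O./../X./.O] X move#1: (0,0):+0/XX/O./../X./.O*, (1,1):+0/.X/OX/../X./.O, (2,0):+0/.X/O./X./X./.O, (2,1):+0/.X/O./.X/X./.O, (3,1):+0/.X/O./../XX/.O, (4,0):+0/.X/O./../X./XO
[XX/O./../X./.O] O move#2: (1,1):+0/XX/OO/../X./.O*, (2,0):+0/XX/O./O./X./.O, (2,1):+0/XX/O./.O/X./.O, (3,1):+0/XX/O./../XO/.O, (4,0):+0/XX/O./../X./OO
[XX/OO/../X./.O] X move#3: (2,0):+0/XX/OO/X./X./.O*, (2,1):+0/XX/OO/.X/X./.O, (3,1):+0/XX/OO/../XX/.O, (4,0):+0/XX/OO/../X./XO
[XX/OO/X./X./.O] O move#4: (2,1):-1/XX/OO/XO/X./.O, (3,1):-1/XX/OO/X./XO/.O, (4,0):+0/XX/OO/X./X./OO*
[XX/OO/X./X./OO] X move#5: (2,1):+0/XX/OO/XX/X./OO*, (3,1):+0/XX/OO/X./XX/OO
[XX/OO/XX/X./OO] O move#6: (3,1):+0/XX/OO/XX/XO/OO*
[XX/OO/XX/XO/OO] end (terminal +0, X#7); searched .X/O./../X./.O to 6

value(.X/O./../X./.O, X) = 0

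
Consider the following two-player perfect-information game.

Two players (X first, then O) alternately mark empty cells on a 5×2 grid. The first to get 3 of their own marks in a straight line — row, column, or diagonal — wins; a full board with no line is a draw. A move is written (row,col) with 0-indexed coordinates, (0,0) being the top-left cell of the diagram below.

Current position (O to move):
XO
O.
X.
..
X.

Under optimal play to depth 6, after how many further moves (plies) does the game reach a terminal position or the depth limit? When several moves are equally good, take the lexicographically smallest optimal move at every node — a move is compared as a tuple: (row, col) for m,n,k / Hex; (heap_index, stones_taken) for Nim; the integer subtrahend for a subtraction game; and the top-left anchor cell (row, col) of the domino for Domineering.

[XO/O./X./../X.] O move#1: (1,1):-1/XO/OO/X./../X., (2,1):-1/XO/O./XO/../X., (3,0):+0/XO/O./X./O./X.*, (3,1):-1/XO/O./X./.O/X., (4,1):-1/XO/O./X./../XO
[XO/O./X./O./X.] X move#2: (1,1):+0/XO/OX/X./O./X.*, (2,1):+0/XO/O./XX/O./X., (3,1):+0/XO/O./X./OX/X., (4,1):+0/XO/O./X./O./XX
[XO/OX/X./O./X.] O move#3: (2,1):+0/XO/OX/XO/O./X.*, (3,1):+0/XO/OX/X./OO/X., (4,1):+0/XO/OX/X./O./XO
[XO/OX/XO/O./X.] X move#4: (3,1):+0/XO/OX/XO/OX/X.*, (4,1):+0/XO/OX/XO/O./XX
[XO/OX/XO/OX/X.] O move#5: (4,1):+0/XO/OX/XO/OX/XO*
[XO/OX/XO/OX/XO] end (terminal +0, X#6); searched XO/O./X./../X. to 6

PV length from [XO/O./X./../X.]: 5 plies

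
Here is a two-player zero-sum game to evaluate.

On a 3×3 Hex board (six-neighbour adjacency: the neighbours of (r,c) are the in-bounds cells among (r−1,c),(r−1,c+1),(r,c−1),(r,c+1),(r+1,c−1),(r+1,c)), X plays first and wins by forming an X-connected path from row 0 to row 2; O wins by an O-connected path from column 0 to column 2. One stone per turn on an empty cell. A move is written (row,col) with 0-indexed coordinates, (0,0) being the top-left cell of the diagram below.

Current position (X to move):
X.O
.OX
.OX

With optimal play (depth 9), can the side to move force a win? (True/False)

ply 1, X at X.O/.OX/.OX | (0,1)=-1→XXO/.OX/.OX*; (1,0)=-1→X.O/XOX/.OX; (2,0)=-1→X.O/.OX/XOX
ply 2, O at XXO/.OX/.OX | (1,0)=+1→XXO/OOX/.OX*; (2,0)=+1→XXO/.OX/OOX
ply 3: XXO/OOX/.OX is terminal -1 (X); from X.O/.OX/.OX depth 9

X winning at [X.O/.OX/.OX]: False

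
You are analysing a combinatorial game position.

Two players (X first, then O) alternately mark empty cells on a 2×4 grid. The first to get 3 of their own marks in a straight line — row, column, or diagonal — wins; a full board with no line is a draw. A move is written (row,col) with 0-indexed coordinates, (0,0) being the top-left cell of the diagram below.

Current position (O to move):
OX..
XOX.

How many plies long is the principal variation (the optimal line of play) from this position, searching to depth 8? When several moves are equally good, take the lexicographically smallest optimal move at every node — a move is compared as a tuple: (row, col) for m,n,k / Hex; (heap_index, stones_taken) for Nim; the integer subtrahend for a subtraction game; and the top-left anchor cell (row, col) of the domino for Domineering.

PV length from [OX../XOX.]: 3 plies

ply 1, O at OX../XOX. | (0,2)=+0→OXO./XOX.*; (0,3)=+0→OX.O/XOX.; (1,3)=+0→OX../XOXO
ply 2, X at OXO./XOX. | (0,3)=+0→OXOX/XOX.*; (1,3)=+0→OXO./XOXX
ply 3, O at OXOX/XOX. | (1,3)=+0→OXOX/XOXO*
ply 4: OXOX/XOXO is terminal +0 (X); from OX../XOX. depth 8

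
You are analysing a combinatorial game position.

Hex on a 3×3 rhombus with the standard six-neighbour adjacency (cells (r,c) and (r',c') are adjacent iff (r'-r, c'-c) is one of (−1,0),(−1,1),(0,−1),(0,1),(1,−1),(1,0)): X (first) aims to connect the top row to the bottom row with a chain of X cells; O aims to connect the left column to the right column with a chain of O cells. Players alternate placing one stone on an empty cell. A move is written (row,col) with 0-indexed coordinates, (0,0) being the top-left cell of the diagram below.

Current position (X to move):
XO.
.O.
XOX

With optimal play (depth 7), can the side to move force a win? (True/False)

X winning at [XO./.O./XOX]: True

p1 X@[XO./.O./XOX]: (0,2)[XOX/.O./XOX]+1* (1,0)[XO./XO./XOX]+1 (1,2)[XO./.OX/XOX]+1
p2 O@[XOX/.O./XOX]: (1,0)[XOX/OO./XOX]-1* (1,2)[XOX/.OO/XOX]-1
p3 X@[XOX/OO./XOX]: (1,2)[XOX/OOX/XOX]+1*
p4 O@[XOX/OOX/XOX] terminal -1; root [XO./.O./XOX] d7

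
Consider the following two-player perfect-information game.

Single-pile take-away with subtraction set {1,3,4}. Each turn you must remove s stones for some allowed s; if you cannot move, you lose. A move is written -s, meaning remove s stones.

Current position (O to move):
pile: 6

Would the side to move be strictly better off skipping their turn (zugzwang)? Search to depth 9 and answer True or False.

ply 1, O at 6 | -1=-1→5; -3=-1→3; -4=+1→2*
ply 2, X at 2 | -1=-1→1*
ply 3, O at 1 | -1=+1→0*
ply 4: 0 is terminal -1 (X); from 6 depth 9
suppose O passes — search the same position with X to move:
pass> ply 1, X at 6 | -1=-1→5; -3=-1→3; -4=+1→2*
pass> ply 2, O at 2 | -1=-1→1*
pass> ply 3, X at 1 | -1=+1→0*
pass> ply 4: 0 is terminal -1 (O); from 6 depth 9
for O: play +1, pass -1

zugzwang(6, O) = False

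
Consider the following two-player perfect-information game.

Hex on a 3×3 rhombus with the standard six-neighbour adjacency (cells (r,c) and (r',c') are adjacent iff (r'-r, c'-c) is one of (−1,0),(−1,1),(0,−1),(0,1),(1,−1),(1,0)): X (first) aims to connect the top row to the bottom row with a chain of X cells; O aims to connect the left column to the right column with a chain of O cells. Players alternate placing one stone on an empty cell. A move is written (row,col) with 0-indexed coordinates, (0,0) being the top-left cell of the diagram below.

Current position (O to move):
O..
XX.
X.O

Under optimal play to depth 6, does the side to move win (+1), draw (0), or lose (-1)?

p1 O@[O../XX./X.O]: (0,1)[OO./XX./X.O]-1* (0,2)[O.O/XX./X.O]-1 (1,2)[O../XXO/X.O]-1 (2,1)[O../XX./XOO]-1
p2 X@[OO./XX./X.O]: (0,2)[OOX/XX./X.O]+1* (1,2)[OO./XXX/X.O]-1 (2,1)[OO./XX./XXO]-1
p3 O@[OOX/XX./X.O] terminal -1; root [O../XX./X.O] d6

value(O../XX./X.O, O) = -1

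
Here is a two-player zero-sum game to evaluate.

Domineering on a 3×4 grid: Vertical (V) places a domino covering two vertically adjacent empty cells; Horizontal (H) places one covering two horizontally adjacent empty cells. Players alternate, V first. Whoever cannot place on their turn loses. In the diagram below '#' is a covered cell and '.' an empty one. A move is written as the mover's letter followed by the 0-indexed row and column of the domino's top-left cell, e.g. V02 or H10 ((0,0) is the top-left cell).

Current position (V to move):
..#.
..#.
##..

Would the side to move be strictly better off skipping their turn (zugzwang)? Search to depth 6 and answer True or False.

[..#./..#./##..] V move#1: V00:+1/#.#./#.#./##..*, V01:+1/.##./.##./##.., V03:-1/..##/..##/##.., V13:-1/..#./..##/##.#
[#.#./#.#./##..] H move#2: H22:-1/#.#./#.#./####*
[#.#./#.#./####] V move#3: V01:+1/###./###./####*, V03:+1/#.##/#.##/####
[###./###./####] end (terminal -1, H#4); searched ..#./..#./##.. to 6
pass branch (H moves first from the same position):
  | [..#./..#./##..] H move#1: H00:+1/###./..#./##..*, H10:+1/..#./###./##.., H22:-1/..#./..#./####
  | [###./..#./##..] V move#2: V03:-1/####/..##/##..*, V13:-1/###./..##/##.#
  | [####/..##/##..] H move#3: H10:+1/####/####/##..*, H22:+1/####/..##/####
  | [####/####/##..] end (terminal -1, V#4); searched ..#./..#./##.. to 6
V moving scores +1; V passing scores -1

zugzwang(..#./..#./##.., V) = False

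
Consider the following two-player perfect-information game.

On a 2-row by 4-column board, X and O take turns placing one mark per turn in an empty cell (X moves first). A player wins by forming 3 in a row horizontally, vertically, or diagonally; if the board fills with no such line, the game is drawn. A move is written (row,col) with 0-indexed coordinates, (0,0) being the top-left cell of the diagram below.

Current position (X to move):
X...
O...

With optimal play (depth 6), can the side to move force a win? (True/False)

[X.../O...] X move#1: (0,1):+0/XX../O...*, (0,2):+0/X.X./O..., (0,3):+0/X..X/O..., (1,1):+0/X.../OX.., (1,2):+0/X.../O.X., (1,3):+0/X.../O..X
[XX../O...] O move#2: (0,2):+0/XXO./O...*, (0,3):-1/XX.O/O..., (1,1):-1/XX../OO.., (1,2):-1/XX../O.O., (1,3):-1/XX../O..O
[XXO./O...] X move#3: (0,3):+0/XXOX/O...*, (1,1):+0/XXO./OX.., (1,2):+0/XXO./O.X., (1,3):+0/XXO./O..X
[XXOX/O...] O move#4: (1,1):+0/XXOX/OO..*, (1,2):+0/XXOX/O.O., (1,3):+0/XXOX/O..O
[XXOX/OO..] X move#5: (1,2):+0/XXOX/OOX.*, (1,3):-1/XXOX/OO.X
[XXOX/OOX.] O move#6: (1,3):+0/XXOX/OOXO*
[XXOX/OOXO] end (terminal +0, X#7); searched X.../O... to 6

X winning at [X.../O...]: False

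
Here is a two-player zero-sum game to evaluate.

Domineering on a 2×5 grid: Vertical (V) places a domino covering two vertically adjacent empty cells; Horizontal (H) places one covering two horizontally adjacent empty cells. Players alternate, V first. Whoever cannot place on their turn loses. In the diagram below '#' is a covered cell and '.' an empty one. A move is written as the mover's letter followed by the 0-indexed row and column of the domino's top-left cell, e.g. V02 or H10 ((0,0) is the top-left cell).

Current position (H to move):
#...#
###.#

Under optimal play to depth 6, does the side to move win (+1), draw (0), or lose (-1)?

p1 H@[#...#/###.#]: H01[###.#/###.#]-1 H02[#.###/###.#]+1*
p2 V@[#.###/###.#] terminal -1; root [#...#/###.#] d6

value(#...#/###.#, H) = +1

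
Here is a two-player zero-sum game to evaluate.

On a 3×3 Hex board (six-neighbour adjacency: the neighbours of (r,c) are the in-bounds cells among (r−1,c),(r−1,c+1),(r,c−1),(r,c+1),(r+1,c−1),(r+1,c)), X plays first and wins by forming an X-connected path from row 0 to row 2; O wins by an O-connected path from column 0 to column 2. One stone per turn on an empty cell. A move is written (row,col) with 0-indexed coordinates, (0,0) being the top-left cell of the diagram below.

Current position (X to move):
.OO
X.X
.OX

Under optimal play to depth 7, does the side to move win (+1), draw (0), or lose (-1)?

value(.OO/X.X/.OX, X) = +1

p1 X@[.OO/X.X/.OX]: (0,0)[XOO/X.X/.OX]+1* (1,1)[.OO/XXX/.OX]-1 (2,0)[.OO/X.X/XOX]-1
p2 O@[XOO/X.X/.OX]: (1,1)[XOO/XOX/.OX]-1* (2,0)[XOO/X.X/OOX]-1
p3 X@[XOO/XOX/.OX]: (2,0)[XOO/XOX/XOX]+1*
p4 O@[XOO/XOX/XOX] terminal -1; root [.OO/X.X/.OX] d7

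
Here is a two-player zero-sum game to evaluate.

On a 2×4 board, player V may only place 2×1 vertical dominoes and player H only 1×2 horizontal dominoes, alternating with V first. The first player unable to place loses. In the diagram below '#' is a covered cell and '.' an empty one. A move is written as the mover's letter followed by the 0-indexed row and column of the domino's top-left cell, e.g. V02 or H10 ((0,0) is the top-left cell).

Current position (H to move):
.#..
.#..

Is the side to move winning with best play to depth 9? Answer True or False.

p1 H@[.#../.#..]: H02[.###/.#..]+1* H12[.#../.###]+1
p2 V@[.###/.#..]: V00[####/##..]-1*
p3 H@[####/##..]: H12[####/####]+1*
p4 V@[####/####] terminal -1; root [.#../.#..] d9

H winning at [.#../.#..]: True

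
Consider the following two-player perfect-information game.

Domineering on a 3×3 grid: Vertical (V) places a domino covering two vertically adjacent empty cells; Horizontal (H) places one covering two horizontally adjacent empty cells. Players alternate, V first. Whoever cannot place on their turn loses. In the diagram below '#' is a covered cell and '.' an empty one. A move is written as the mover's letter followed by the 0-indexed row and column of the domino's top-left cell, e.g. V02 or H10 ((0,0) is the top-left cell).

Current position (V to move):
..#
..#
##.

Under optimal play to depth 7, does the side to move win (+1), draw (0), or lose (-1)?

ply 1, V at ..#/..#/##. | V00=+1→#.#/#.#/##.*; V01=+1→.##/.##/##.
ply 2: #.#/#.#/##. is terminal -1 (H); from ..#/..#/##. depth 7

value(..#/..#/##., V) = +1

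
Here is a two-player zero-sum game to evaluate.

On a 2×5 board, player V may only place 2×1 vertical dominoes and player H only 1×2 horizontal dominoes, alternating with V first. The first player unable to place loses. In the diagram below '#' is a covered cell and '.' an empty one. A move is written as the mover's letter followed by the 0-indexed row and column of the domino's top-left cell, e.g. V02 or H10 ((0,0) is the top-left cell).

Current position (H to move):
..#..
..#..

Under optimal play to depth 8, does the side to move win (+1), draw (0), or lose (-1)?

value(..#../..#.., H) = -1

[..#../..#..] H move#1: H00:-1/###../..#..*, H03:-1/..###/..#.., H10:-1/..#../###.., H13:-1/..#../..###
[###../..#..] V move#2: V03:+1/####./..##.*, V04:+1/###.#/..#.#
[####./..##.] H move#3: H10:-1/####./####.*
[####./####.] V move#4: V04:+1/#####/#####*
[#####/#####] end (terminal -1, H#5); searched ..#../..#.. to 8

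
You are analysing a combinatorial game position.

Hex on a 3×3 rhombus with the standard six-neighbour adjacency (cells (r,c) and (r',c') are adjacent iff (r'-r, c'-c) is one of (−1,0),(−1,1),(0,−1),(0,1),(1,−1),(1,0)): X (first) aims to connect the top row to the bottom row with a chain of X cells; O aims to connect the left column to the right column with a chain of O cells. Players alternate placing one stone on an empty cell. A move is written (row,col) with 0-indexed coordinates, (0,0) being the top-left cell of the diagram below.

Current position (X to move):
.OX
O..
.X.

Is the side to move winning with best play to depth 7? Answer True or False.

X winning at [.OX/O../.X.]: True

ply 1, X at .OX/O../.X. | (0,0)=+1→XOX/O../.X.*; (1,1)=+1→.OX/OX./.X.; (1,2)=+1→.OX/O.X/.X.; (2,0)=+1→.OX/O../XX.; (2,2)=+1→.OX/O../.XX
ply 2, O at XOX/O../.X. | (1,1)=-1→XOX/OO./.X.*; (1,2)=-1→XOX/O.O/.X.; (2,0)=-1→XOX/O../OX.; (2,2)=-1→XOX/O../.XO
ply 3, X at XOX/OO./.X. | (1,2)=+1→XOX/OOX/.X.*; (2,0)=-1→XOX/OO./XX.; (2,2)=-1→XOX/OO./.XX
ply 4: XOX/OOX/.X. is terminal -1 (O); from .OX/O../.X. depth 7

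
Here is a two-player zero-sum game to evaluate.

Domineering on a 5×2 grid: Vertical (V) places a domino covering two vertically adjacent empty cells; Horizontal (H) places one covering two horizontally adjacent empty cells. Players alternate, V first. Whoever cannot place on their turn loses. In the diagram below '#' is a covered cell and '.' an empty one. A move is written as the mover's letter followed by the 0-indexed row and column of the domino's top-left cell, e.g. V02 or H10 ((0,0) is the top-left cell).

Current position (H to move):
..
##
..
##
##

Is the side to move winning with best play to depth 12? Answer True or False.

[../##/../##/##] H move#1: H00:+1/##/##/../##/##*, H20:+1/../##/##/##/##
[##/##/../##/##] end (terminal -1, V#2); searched ../##/../##/## to 12

H winning at [../##/../##/##]: True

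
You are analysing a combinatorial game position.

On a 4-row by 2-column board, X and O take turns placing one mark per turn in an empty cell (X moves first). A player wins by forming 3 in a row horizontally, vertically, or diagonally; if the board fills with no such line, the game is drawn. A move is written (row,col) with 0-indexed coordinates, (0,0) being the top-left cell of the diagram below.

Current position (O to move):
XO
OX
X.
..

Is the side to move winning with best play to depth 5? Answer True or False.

p1 O@[XO/OX/X./..]: (2,1)[XO/OX/XO/..]+0* (3,0)[XO/OX/X./O.]+0 (3,1)[XO/OX/X./.O]+0
p2 X@[XO/OX/XO/..]: (3,0)[XO/OX/XO/X.]+0* (3,1)[XO/OX/XO/.X]+0
p3 O@[XO/OX/XO/X.]: (3,1)[XO/OX/XO/XO]+0*
p4 X@[XO/OX/XO/XO] terminal +0; root [XO/OX/X./..] d5

O winning at [XO/OX/X./..]: False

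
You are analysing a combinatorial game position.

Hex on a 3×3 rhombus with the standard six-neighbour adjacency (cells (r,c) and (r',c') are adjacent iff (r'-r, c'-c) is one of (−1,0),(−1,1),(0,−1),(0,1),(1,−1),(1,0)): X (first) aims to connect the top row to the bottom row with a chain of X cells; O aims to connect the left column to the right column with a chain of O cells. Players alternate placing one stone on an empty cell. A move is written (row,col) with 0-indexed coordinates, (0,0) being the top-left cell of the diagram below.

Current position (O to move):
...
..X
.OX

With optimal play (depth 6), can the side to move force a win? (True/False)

O winning at [.../..X/.OX]: False

[.../..X/.OX] O move#1: (0,0):-1/O../..X/.OX*, (0,1):-1/.O./..X/.OX, (0,2):-1/..O/..X/.OX, (1,0):-1/.../O.X/.OX, (1,1):-1/.../.OX/.OX, (2,0):-1/.../..X/OOX
[O../..X/.OX] X move#2: (0,1):+1/OX./..X/.OX*, (0,2):+1/O.X/..X/.OX, (1,0):+1/O../X.X/.OX, (1,1):+1/O../.XX/.OX, (2,0):+1/O../..X/XOX
[OX./..X/.OX] O move#3: (0,2):-1/OXO/..X/.OX*, (1,0):-1/OX./O.X/.OX, (1,1):-1/OX./.OX/.OX, (2,0):-1/OX./..X/OOX
[OXO/..X/.OX] X move#4: (1,0):+1/OXO/X.X/.OX*, (1,1):+1/OXO/.XX/.OX, (2,0):+1/OXO/..X/XOX
[OXO/X.X/.OX] O move#5: (1,1):-1/OXO/XOX/.OX*, (2,0):-1/OXO/X.X/OOX
[OXO/XOX/.OX] X move#6: (2,0):+1/OXO/XOX/XOX*
[OXO/XOX/XOX] end (terminal -1, O#7); searched .../..X/.OX to 6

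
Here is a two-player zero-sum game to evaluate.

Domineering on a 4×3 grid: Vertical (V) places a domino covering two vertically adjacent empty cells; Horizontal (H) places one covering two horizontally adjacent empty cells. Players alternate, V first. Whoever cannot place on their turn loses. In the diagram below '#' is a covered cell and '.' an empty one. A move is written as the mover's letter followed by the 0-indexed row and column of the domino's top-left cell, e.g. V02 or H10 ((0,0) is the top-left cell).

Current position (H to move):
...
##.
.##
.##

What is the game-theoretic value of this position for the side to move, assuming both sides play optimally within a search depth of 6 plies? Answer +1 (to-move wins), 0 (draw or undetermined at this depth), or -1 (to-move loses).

ply 1, H at .../##./.##/.## | H00=-1→##./##./.##/.##*; H01=-1→.##/##./.##/.##
ply 2, V at ##./##./.##/.## | V02=+1→###/###/.##/.##*; V20=+1→##./##./###/###
ply 3: ###/###/.##/.## is terminal -1 (H); from .../##./.##/.## depth 6

value(.../##./.##/.##, H) = -1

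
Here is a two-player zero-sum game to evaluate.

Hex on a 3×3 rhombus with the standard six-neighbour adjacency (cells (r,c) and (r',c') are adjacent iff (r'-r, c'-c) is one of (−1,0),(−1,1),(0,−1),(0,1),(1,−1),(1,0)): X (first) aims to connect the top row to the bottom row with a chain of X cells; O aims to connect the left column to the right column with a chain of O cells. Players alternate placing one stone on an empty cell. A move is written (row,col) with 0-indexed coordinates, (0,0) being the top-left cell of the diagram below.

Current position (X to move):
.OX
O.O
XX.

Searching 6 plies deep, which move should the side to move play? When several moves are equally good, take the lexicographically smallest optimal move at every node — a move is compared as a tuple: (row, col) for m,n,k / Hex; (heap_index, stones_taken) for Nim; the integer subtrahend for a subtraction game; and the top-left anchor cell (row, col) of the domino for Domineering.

ply 1, X at .OX/O.O/XX. | (0,0)=-1→XOX/O.O/XX.; (1,1)=+1→.OX/OXO/XX.*; (2,2)=-1→.OX/O.O/XXX
ply 2: .OX/OXO/XX. is terminal -1 (O); from .OX/O.O/XX. depth 6

X's best at [.OX/O.O/XX.]: (1,1)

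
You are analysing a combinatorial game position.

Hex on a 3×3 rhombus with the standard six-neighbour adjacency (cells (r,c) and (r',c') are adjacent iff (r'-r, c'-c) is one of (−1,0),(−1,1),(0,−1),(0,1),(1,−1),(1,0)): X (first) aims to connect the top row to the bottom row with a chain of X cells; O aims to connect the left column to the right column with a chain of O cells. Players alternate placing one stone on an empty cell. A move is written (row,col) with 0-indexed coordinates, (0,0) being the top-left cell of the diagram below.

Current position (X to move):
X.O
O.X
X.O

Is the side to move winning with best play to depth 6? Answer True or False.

X winning at [X.O/O.X/X.O]: False

p1 X@[X.O/O.X/X.O]: (0,1)[XXO/O.X/X.O]-1* (1,1)[X.O/OXX/X.O]-1 (2,1)[X.O/O.X/XXO]-1
p2 O@[XXO/O.X/X.O]: (1,1)[XXO/OOX/X.O]+1* (2,1)[XXO/O.X/XOO]-1
p3 X@[XXO/OOX/X.O] terminal -1; root [X.O/O.X/X.O] d6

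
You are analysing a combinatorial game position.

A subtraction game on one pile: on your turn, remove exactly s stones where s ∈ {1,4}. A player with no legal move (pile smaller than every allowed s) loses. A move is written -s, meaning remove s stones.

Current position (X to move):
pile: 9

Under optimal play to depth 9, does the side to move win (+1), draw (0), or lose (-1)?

p1 X@[9]: -1[8]-1 -4[5]+1*
p2 O@[5]: -1[4]-1* -4[1]-1
p3 X@[4]: -1[3]-1 -4[0]+1*
p4 O@[0] terminal -1; root [9] d9

value(9, X) = +1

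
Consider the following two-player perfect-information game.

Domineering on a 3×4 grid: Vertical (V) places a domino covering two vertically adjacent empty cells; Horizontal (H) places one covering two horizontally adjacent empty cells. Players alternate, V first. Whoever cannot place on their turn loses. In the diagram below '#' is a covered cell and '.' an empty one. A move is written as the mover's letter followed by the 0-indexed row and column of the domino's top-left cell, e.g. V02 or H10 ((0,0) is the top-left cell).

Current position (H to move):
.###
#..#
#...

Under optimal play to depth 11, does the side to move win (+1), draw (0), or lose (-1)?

[.###/#..#/#...] H move#1: H11:+1/.###/####/#...*, H21:+1/.###/#..#/###., H22:-1/.###/#..#/#.##
[.###/####/#...] end (terminal -1, V#2); searched .###/#..#/#... to 11

value(.###/#..#/#..., H) = +1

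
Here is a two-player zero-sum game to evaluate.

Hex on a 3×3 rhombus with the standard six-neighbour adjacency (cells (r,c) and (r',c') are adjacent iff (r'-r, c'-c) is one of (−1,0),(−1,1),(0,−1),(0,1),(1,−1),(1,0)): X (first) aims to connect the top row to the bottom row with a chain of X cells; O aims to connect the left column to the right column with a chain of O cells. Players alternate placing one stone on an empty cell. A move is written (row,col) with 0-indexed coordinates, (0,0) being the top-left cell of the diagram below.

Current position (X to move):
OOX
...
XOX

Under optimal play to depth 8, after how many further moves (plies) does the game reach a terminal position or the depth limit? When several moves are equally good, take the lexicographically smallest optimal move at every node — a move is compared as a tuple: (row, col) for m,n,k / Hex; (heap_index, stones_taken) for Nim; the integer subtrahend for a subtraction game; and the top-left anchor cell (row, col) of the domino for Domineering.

p1 X@[OOX/.../XOX]: (1,0)[OOX/X../XOX]+1* (1,1)[OOX/.X./XOX]+1 (1,2)[OOX/..X/XOX]+1
p2 O@[OOX/X../XOX]: (1,1)[OOX/XO./XOX]-1* (1,2)[OOX/X.O/XOX]-1
p3 X@[OOX/XO./XOX]: (1,2)[OOX/XOX/XOX]+1*
p4 O@[OOX/XOX/XOX] terminal -1; root [OOX/.../XOX] d8

PV length from [OOX/.../XOX]: 3 plies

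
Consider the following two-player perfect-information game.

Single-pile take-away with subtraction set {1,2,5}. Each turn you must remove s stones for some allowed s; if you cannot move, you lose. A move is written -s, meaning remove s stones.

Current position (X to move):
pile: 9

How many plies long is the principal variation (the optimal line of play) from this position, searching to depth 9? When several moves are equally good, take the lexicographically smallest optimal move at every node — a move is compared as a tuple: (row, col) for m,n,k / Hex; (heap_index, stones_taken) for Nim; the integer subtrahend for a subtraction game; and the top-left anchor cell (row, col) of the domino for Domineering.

PV length from [9]: 6 plies

p1 X@[9]: -1[8]-1* -2[7]-1 -5[4]-1
p2 O@[8]: -1[7]-1 -2[6]+1* -5[3]+1
p3 X@[6]: -1[5]-1* -2[4]-1 -5[1]-1
p4 O@[5]: -1[4]-1 -2[3]+1* -5[0]+1
p5 X@[3]: -1[2]-1* -2[1]-1
p6 O@[2]: -1[1]-1 -2[0]+1*
p7 X@[0] terminal -1; root [9] d9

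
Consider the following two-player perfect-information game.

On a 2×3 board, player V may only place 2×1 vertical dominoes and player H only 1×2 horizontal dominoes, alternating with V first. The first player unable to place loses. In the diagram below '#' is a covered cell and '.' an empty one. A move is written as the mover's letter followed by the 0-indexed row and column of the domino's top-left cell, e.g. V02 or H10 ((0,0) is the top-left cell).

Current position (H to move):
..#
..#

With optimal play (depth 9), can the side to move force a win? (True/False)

[..#/..#] H move#1: H00:+1/###/..#*, H10:+1/..#/###
[###/..#] end (terminal -1, V#2); searched ..#/..# to 9

H winning at [..#/..#]: True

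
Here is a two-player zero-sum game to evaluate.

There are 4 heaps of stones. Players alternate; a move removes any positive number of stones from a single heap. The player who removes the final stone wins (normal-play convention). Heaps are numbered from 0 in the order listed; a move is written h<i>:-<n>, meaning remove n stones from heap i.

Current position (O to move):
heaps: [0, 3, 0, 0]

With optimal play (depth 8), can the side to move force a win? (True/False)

ply 1, O at (0,3,0,0) | h1:-1=-1→(0,2,0,0); h1:-2=-1→(0,1,0,0); h1:-3=+1→(0,0,0,0)*
ply 2: (0,0,0,0) is terminal -1 (X); from (0,3,0,0) depth 8

O winning at [(0,3,0,0)]: True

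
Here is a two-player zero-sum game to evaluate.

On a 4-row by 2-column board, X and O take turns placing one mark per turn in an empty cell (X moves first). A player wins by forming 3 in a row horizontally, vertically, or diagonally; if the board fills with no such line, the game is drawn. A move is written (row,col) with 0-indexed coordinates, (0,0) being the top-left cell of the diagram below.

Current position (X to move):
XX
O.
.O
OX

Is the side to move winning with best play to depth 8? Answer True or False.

[XX/O./.O/OX] X move#1: (1,1):-1/XX/OX/.O/OX, (2,0):+0/XX/O./XO/OX*
[XX/O./XO/OX] O move#2: (1,1):+0/XX/OO/XO/OX*
[XX/OO/XO/OX] end (terminal +0, X#3); searched XX/O./.O/OX to 8

X winning at [XX/O./.O/OX]: False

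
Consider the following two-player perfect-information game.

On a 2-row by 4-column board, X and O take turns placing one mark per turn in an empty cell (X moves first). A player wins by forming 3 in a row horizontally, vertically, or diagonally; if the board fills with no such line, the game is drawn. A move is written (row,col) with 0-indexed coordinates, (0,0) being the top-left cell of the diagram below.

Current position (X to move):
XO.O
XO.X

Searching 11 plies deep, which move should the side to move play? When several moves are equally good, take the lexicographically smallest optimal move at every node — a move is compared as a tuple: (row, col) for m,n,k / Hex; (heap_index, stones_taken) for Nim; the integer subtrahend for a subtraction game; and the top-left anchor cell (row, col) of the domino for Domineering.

X's best at [XO.O/XO.X]: (0,2)

ply 1, X at XO.O/XO.X | (0,2)=+0→XOXO/XO.X*; (1,2)=-1→XO.O/XOXX
ply 2, O at XOXO/XO.X | (1,2)=+0→XOXO/XOOX*
ply 3: XOXO/XOOX is terminal +0 (X); from XO.O/XO.X depth 11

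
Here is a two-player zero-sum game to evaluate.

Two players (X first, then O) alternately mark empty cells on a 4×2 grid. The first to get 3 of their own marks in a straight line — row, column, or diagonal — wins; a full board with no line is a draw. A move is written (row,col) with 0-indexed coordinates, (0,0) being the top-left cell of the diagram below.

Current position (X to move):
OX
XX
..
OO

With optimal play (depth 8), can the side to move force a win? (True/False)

ply 1, X at OX/XX/../OO | (2,0)=+0→OX/XX/X./OO; (2,1)=+1→OX/XX/.X/OO*
ply 2: OX/XX/.X/OO is terminal -1 (O); from OX/XX/../OO depth 8

X winning at [OX/XX/../OO]: True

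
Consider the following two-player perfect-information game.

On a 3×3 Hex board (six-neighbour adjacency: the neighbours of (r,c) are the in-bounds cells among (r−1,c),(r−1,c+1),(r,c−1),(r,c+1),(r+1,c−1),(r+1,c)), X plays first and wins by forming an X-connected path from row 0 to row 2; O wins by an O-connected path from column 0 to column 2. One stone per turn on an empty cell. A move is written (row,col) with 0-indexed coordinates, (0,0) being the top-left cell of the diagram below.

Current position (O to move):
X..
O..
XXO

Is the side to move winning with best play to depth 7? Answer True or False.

[X../O../XXO] O move#1: (0,1):-1/XO./O../XXO, (0,2):+1/X.O/O../XXO*, (1,1):+1/X../OO./XXO, (1,2):-1/X../O.O/XXO
[X.O/O../XXO] X move#2: (0,1):-1/XXO/O../XXO*, (1,1):-1/X.O/OX./XXO, (1,2):-1/X.O/O.X/XXO
[XXO/O../XXO] O move#3: (1,1):+1/XXO/OO./XXO*, (1,2):-1/XXO/O.O/XXO
[XXO/OO./XXO] end (terminal -1, X#4); searched X../O../XXO to 7

O winning at [X../O../XXO]: True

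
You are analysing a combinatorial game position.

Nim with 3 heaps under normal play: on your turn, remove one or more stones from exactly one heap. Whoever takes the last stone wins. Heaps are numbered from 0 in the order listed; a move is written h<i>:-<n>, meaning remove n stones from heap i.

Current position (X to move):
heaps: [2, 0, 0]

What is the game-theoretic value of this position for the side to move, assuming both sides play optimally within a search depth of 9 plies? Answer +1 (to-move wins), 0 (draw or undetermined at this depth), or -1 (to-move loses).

value((2,0,0), X) = +1

p1 X@[(2,0,0)]: h0:-1[(1,0,0)]-1 h0:-2[(0,0,0)]+1*
p2 O@[(0,0,0)] terminal -1; root [(2,0,0)] d9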